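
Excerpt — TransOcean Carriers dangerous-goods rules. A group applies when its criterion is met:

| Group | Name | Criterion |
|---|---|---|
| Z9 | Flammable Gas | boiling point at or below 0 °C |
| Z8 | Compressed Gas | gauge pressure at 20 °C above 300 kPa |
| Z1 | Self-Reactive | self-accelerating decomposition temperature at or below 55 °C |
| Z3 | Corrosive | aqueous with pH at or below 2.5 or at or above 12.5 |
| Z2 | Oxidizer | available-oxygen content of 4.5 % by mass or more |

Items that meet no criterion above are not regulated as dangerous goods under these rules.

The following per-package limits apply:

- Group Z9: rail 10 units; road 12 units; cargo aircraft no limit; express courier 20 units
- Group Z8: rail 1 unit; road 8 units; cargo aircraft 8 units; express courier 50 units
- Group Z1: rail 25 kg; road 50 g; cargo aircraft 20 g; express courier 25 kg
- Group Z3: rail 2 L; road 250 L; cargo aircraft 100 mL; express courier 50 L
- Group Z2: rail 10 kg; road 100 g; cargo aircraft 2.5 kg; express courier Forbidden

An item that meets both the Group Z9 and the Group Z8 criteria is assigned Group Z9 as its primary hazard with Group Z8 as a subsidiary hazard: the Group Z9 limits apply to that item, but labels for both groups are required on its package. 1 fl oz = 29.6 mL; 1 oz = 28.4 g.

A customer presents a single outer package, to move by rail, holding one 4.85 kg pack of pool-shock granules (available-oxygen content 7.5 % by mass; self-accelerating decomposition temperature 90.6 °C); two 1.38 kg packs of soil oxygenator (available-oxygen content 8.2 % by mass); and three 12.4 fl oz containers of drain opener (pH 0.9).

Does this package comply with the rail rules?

With available-oxygen content 7.5 % by mass (≥ 4.5 % by mass), the pool-shock granules fall in Group Z2.
With available-oxygen content 8.2 % by mass (≥ 4.5 % by mass), the soil oxygenator falls in Group Z2.
Drain opener: pH 0.9 ≤ 2.5 → Group Z3 (Corrosive).
Group Z2 net quantity: 4.85 kg + (two 1.38 kg packs = 2.76 kg) = 7.61 kg.
7.61 kg is within the rail limit of 10 kg for Group Z2.
Group Z3 quantity: three 12.4 fl oz containers = 1101.12 mL.
That is within the Group Z3 rail limit of 2 L.
Every hazard group is within its rail limit and no segregation rule is violated.

Yes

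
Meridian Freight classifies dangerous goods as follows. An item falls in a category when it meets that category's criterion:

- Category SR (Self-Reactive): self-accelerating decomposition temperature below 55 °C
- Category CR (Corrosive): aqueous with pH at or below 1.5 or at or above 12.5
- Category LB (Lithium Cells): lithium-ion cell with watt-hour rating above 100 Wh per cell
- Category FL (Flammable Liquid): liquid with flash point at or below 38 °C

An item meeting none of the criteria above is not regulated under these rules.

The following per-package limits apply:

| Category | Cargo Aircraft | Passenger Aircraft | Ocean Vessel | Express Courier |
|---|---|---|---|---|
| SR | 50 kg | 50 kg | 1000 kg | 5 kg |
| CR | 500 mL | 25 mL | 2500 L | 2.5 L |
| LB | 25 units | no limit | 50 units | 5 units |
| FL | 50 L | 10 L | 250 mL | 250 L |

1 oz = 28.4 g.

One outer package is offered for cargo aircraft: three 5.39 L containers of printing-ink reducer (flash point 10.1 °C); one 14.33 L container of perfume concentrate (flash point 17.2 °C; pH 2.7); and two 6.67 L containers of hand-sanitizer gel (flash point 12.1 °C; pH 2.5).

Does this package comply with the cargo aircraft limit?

Yes

Printing-ink reducer: flash point 10.1 °C ≤ 38 °C → Category FL (Flammable Liquid).
With flash point 17.2 °C (≤ 38 °C), the perfume concentrate falls in Category FL.
The hand-sanitizer gel has flash point 12.1 °C, which is ≤ 38 °C, so it is Category FL (Flammable Liquid).
Category FL net quantity: (three 5.39 L containers = 16.17 L) + 14.33 L + (two 6.67 L containers = 13.34 L) = 43.84 L.
43.84 L ≤ 50 L (cargo aircraft limit, Category FL) — within limit.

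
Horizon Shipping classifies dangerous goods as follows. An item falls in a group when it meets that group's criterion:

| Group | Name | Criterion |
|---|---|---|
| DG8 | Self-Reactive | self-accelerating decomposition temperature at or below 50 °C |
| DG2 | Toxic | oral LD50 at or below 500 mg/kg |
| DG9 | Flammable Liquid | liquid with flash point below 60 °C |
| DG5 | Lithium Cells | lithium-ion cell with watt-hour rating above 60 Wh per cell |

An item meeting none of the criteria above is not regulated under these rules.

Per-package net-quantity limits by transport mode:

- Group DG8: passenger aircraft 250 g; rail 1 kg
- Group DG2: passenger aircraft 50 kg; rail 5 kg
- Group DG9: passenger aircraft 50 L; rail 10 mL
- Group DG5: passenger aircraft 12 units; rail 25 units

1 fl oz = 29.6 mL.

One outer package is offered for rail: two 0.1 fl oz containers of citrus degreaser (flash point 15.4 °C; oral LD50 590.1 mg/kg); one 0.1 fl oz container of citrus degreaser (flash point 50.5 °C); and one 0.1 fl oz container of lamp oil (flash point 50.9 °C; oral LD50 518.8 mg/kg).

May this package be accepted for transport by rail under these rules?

With flash point 15.4 °C (< 60 °C), the citrus degreaser falls in Group DG9.
With flash point 50.5 °C (< 60 °C), the citrus degreaser falls in Group DG9.
With flash point 50.9 °C (< 60 °C), the lamp oil falls in Group DG9.
Total Group DG9: (two 0.1 fl oz containers = 5.92 mL) + (one 0.1 fl oz container = 2.96 mL) + (one 0.1 fl oz container = 2.96 mL) = 11.84 mL.
11.84 mL > 10 mL (rail limit, Group DG9) — over the limit.

No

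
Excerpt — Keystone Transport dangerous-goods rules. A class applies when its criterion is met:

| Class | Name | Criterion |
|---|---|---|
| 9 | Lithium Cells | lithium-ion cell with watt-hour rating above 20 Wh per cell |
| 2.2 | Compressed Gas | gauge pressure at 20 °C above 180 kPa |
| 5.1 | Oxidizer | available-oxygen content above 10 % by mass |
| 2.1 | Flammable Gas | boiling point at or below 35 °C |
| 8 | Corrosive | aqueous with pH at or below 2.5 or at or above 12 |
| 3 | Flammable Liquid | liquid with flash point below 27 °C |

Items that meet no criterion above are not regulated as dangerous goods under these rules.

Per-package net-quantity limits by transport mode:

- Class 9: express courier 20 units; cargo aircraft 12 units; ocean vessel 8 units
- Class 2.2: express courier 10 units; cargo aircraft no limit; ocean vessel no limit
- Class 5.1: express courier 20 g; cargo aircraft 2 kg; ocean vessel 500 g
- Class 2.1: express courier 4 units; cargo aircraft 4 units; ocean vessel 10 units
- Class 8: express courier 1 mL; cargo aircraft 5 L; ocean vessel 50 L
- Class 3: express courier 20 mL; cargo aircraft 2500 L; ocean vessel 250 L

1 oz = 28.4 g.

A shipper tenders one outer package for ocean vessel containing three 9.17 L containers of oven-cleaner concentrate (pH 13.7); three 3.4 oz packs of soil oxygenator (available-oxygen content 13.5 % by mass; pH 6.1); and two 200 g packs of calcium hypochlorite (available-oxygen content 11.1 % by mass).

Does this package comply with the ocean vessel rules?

Oven-cleaner concentrate: pH 13.7 ≥ 12 → Class 8 (Corrosive).
Soil oxygenator: available-oxygen content 13.5 % by mass > 10 % by mass → Class 5.1 (Oxidizer).
Calcium hypochlorite: available-oxygen content 11.1 % by mass > 10 % by mass → Class 5.1 (Oxidizer).
Total Class 5.1: (three 3.4 oz packs = 289.68 g) + (two 200 g packs = 400 g) = 689.68 g.
689.68 g > 500 g (ocean vessel limit, Class 5.1) — over the limit.
Class 8 quantity: three 9.17 L containers = 27.51 L.
27.51 L ≤ 50 L (ocean vessel limit, Class 8) — within limit.

No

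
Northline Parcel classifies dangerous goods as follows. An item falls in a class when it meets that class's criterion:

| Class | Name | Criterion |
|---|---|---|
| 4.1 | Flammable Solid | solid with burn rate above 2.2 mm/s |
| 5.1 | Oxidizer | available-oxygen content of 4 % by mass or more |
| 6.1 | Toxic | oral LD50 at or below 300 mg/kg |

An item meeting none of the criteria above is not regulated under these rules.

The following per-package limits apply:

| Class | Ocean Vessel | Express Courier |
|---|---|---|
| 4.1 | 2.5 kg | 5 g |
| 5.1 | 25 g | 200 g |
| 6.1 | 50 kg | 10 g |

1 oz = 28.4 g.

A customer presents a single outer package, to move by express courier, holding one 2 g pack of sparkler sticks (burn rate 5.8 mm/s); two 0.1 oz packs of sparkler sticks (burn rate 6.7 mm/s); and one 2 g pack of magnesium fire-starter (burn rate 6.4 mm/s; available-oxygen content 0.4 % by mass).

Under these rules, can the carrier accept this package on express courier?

No

Burn rate 5.8 mm/s meets the Class 4.1 criterion (Flammable Solid), so the sparkler sticks are Class 4.1.
With burn rate 6.7 mm/s (> 2.2 mm/s), the sparkler sticks fall in Class 4.1.
Burn rate 6.4 mm/s meets the Class 4.1 criterion (Flammable Solid), so the magnesium fire-starter is Class 4.1.
Total Class 4.1: 2 g + (two 0.1 oz packs = 5.68 g) + 2 g = 9.68 g.
9.68 g > 5 g (express courier limit, Class 4.1) — over the limit.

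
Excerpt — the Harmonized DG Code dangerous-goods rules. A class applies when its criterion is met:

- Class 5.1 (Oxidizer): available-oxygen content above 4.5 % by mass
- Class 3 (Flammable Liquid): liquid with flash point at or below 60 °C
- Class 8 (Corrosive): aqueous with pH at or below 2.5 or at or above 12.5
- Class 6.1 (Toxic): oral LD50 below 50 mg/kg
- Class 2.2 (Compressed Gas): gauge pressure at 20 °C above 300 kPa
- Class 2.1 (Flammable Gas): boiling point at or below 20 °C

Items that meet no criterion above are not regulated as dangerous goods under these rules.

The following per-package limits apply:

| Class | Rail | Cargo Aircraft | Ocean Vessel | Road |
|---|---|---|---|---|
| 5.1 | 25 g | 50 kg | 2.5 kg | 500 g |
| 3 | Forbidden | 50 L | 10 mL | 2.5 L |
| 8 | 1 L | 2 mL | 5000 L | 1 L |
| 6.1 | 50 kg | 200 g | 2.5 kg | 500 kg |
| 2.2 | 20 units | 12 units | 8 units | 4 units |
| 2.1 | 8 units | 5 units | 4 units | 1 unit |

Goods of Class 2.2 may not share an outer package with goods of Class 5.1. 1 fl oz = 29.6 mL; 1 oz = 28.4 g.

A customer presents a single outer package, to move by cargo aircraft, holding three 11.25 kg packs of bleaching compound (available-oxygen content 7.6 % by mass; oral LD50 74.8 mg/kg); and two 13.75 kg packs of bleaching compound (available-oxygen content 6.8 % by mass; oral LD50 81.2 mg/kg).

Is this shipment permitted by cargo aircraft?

No

With available-oxygen content 7.6 % by mass (> 4.5 % by mass), the bleaching compound falls in Class 5.1.
Available-oxygen content 6.8 % by mass meets the Class 5.1 criterion (Oxidizer), so the bleaching compound is Class 5.1.
Total Class 5.1: (three 11.25 kg packs = 33.75 kg) + (two 13.75 kg packs = 27.5 kg) = 61.25 kg.
That exceeds the Class 5.1 cargo aircraft limit of 50 kg.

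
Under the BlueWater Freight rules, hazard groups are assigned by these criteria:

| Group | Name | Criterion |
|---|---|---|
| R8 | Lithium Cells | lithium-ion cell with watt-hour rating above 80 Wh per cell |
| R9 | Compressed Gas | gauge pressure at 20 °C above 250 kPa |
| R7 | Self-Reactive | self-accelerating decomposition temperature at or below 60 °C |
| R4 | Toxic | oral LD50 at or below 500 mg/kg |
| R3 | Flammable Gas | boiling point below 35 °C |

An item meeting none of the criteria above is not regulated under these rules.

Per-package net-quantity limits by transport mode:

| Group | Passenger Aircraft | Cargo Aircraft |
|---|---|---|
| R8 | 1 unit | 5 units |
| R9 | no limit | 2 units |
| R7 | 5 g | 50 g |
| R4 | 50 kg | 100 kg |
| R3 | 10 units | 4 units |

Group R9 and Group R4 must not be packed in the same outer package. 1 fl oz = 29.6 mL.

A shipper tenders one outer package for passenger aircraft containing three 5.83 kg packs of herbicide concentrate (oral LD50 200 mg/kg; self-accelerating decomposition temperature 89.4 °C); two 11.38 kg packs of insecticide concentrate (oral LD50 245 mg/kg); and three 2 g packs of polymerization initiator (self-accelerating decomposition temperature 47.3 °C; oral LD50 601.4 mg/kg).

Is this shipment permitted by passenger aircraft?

No

The herbicide concentrate has oral LD50 200 mg/kg, which is ≤ 500 mg/kg, so it is Group R4 (Toxic).
With oral LD50 245 mg/kg (≤ 500 mg/kg), the insecticide concentrate falls in Group R4.
The polymerization initiator has self-accelerating decomposition temperature 47.3 °C, which is ≤ 60 °C, so it is Group R7 (Self-Reactive).
Total Group R4: (three 5.83 kg packs = 17.49 kg) + (two 11.38 kg packs = 22.76 kg) = 40.25 kg.
That is within the Group R4 passenger aircraft limit of 50 kg.
Group R7 quantity: three 2 g packs = 6 g.
6 g exceeds the passenger aircraft limit of 5 g for Group R7.
The segregation rule (Group R9 with Group R4) does not apply to Group R4 with Group R7.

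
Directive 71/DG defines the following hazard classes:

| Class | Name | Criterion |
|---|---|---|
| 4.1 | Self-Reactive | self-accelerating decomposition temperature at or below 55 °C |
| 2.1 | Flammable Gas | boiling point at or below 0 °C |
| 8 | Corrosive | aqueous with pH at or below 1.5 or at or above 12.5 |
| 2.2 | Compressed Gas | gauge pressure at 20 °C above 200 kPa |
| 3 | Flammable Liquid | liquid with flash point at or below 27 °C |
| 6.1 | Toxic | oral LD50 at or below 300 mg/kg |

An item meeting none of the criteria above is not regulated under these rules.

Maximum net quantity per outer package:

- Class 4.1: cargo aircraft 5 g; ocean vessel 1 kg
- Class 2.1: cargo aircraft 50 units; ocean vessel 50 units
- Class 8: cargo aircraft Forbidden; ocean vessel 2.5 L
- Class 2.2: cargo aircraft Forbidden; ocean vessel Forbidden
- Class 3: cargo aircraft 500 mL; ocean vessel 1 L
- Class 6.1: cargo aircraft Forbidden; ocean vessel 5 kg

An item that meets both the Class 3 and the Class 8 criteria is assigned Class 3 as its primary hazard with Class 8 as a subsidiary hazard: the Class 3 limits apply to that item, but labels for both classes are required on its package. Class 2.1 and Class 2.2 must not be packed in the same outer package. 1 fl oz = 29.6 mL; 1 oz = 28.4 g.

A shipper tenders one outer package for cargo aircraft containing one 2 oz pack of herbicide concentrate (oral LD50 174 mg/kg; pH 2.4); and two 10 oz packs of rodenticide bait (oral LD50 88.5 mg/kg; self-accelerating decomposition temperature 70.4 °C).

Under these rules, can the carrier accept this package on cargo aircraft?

Herbicide concentrate: oral LD50 174 mg/kg ≤ 300 mg/kg → Class 6.1 (Toxic).
Oral LD50 88.5 mg/kg meets the Class 6.1 criterion (Toxic), so the rodenticide bait is Class 6.1.
Total Class 6.1: (one 2 oz pack = 56.8 g) + (two 10 oz packs = 568 g) = 624.8 g.
By cargo aircraft, Class 6.1 is Forbidden regardless of quantity.

No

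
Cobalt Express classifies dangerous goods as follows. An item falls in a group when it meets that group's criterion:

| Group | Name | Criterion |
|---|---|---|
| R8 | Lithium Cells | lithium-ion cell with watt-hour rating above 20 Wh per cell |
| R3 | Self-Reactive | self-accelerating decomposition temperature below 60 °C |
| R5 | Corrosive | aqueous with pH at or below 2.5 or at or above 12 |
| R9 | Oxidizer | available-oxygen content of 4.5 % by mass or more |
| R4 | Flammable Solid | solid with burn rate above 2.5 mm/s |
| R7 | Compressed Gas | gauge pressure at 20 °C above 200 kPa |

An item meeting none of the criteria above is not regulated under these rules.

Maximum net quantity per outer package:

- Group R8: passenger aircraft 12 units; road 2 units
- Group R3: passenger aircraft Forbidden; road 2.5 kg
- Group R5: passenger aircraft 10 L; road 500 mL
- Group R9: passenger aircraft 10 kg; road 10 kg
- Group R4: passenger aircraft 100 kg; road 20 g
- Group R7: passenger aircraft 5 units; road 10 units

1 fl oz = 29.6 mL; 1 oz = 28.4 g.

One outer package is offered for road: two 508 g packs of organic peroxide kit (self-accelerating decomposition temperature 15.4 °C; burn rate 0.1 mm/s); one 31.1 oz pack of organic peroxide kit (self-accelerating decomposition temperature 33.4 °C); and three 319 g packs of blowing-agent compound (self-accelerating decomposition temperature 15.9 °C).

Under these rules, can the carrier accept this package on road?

Self-accelerating decomposition temperature 15.4 °C meets the Group R3 criterion (Self-Reactive), so the organic peroxide kit is Group R3.
Self-accelerating decomposition temperature 33.4 °C meets the Group R3 criterion (Self-Reactive), so the organic peroxide kit is Group R3.
Blowing-agent compound: self-accelerating decomposition temperature 15.9 °C < 60 °C → Group R3 (Self-Reactive).
Total Group R3: (two 508 g packs = 1.016 kg) + (one 31.1 oz pack = 883.24 g) + (three 319 g packs = 957 g) = 2856.24 g.
2856.24 g > 2.5 kg (road limit, Group R3) — over the limit.

No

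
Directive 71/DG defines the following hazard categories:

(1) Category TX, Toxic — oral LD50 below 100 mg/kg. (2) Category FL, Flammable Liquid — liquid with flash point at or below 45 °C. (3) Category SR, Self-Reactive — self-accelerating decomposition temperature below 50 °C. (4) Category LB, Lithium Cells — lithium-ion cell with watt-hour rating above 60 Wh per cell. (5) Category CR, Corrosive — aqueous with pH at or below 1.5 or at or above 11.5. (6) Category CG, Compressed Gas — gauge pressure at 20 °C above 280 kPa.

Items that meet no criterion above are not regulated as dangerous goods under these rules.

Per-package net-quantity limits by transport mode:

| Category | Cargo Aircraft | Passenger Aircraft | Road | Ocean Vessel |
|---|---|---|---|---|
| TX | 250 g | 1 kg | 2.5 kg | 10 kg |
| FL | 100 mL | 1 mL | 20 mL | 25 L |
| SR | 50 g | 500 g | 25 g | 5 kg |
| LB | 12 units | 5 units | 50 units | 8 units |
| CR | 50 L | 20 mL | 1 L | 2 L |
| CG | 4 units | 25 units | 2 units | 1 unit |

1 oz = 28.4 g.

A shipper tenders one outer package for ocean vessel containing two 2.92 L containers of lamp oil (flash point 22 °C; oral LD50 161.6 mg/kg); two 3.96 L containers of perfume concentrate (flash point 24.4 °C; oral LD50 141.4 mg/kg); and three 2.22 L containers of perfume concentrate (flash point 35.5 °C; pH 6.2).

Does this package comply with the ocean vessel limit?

Yes

Lamp oil: flash point 22 °C ≤ 45 °C → Category FL (Flammable Liquid).
Perfume concentrate: flash point 24.4 °C ≤ 45 °C → Category FL (Flammable Liquid).
Flash point 35.5 °C meets the Category FL criterion (Flammable Liquid), so the perfume concentrate is Category FL.
Category FL net quantity: (two 2.92 L containers = 5.84 L) + (two 3.96 L containers = 7.92 L) + (three 2.22 L containers = 6.66 L) = 20.42 L.
20.42 L is within the ocean vessel limit of 25 L for Category FL.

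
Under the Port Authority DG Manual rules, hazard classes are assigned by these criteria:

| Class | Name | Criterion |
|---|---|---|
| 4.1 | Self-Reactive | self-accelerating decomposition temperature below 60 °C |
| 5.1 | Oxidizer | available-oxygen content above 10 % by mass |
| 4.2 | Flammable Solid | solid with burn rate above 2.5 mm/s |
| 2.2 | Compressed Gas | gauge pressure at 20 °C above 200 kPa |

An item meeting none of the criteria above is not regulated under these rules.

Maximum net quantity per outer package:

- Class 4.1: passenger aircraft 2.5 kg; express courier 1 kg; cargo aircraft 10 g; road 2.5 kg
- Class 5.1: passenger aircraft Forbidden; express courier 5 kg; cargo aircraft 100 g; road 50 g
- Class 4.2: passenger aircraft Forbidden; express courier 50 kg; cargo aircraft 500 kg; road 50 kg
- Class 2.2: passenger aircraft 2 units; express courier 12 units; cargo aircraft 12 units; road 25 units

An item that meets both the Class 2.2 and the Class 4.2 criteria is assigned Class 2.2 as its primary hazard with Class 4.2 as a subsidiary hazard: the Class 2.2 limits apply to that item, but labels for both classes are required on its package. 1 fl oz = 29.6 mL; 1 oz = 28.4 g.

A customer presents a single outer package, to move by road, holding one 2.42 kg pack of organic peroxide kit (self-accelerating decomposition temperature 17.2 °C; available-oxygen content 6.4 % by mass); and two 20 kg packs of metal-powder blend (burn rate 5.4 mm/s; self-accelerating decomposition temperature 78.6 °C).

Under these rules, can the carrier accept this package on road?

Yes

With self-accelerating decomposition temperature 17.2 °C (< 60 °C), the organic peroxide kit falls in Class 4.1.
With burn rate 5.4 mm/s (> 2.5 mm/s), the metal-powder blend falls in Class 4.2.
Class 4.2 quantity: two 20 kg packs = 40 kg.
40 kg is within the road limit of 50 kg for Class 4.2.
Class 4.1 quantity: 2.42 kg.
That is within the Class 4.1 road limit of 2.5 kg.
Every hazard class is within its road limit and no segregation rule is violated.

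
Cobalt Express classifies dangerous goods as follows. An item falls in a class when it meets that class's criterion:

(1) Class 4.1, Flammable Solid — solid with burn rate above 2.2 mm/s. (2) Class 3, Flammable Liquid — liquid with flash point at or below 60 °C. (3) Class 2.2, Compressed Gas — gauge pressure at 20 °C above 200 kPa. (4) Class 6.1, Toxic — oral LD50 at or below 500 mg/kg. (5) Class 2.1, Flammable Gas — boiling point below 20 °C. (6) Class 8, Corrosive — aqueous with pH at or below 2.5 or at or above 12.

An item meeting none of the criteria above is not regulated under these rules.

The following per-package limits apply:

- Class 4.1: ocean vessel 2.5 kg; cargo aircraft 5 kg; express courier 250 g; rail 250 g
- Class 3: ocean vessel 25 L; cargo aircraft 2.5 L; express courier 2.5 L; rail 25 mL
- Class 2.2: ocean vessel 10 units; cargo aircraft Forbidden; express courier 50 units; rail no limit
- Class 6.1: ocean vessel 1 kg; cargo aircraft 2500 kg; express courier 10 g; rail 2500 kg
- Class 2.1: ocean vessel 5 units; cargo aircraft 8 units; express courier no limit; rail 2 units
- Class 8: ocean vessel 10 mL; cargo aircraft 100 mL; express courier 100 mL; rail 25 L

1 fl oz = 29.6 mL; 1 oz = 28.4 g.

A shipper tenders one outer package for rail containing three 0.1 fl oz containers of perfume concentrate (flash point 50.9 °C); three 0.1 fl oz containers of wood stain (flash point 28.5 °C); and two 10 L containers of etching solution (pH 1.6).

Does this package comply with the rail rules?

Yes

Flash point 50.9 °C meets the Class 3 criterion (Flammable Liquid), so the perfume concentrate is Class 3.
Flash point 28.5 °C meets the Class 3 criterion (Flammable Liquid), so the wood stain is Class 3.
Etching solution: pH 1.6 ≤ 2.5 → Class 8 (Corrosive).
Total Class 3: (three 0.1 fl oz containers = 8.88 mL) + (three 0.1 fl oz containers = 8.88 mL) = 17.76 mL.
17.76 mL ≤ 25 mL (rail limit, Class 3) — within limit.
Class 8 quantity: two 10 L containers = 20 L.
That is within the Class 8 rail limit of 25 L.
Every hazard class is within its rail limit and no segregation rule is violated.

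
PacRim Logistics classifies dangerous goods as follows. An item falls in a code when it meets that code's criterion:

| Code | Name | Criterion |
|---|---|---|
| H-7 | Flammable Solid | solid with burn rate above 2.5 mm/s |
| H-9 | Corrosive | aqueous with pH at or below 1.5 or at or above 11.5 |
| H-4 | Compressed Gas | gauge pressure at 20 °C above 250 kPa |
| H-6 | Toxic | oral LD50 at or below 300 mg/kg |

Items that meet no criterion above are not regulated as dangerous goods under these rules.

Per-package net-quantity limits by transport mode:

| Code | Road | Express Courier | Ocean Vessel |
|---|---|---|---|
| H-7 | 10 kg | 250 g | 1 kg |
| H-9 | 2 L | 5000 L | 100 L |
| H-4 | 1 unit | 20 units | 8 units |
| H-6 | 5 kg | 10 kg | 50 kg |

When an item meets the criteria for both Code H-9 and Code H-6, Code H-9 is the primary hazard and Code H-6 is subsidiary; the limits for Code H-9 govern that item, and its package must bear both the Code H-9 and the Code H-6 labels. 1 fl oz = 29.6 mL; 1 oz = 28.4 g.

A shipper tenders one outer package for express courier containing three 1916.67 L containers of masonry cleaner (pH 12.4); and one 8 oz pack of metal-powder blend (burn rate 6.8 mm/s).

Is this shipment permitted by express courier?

No

pH 12.4 meets the Code H-9 criterion (Corrosive), so the masonry cleaner is Code H-9.
Burn rate 6.8 mm/s meets the Code H-7 criterion (Flammable Solid), so the metal-powder blend is Code H-7.
Code H-7 quantity: one 8 oz pack = 227.2 g.
That is within the Code H-7 express courier limit of 250 g.
Code H-9 quantity: three 1916.67 L containers = 5750.01 L.
5750.01 L exceeds the express courier limit of 5000 L for Code H-9.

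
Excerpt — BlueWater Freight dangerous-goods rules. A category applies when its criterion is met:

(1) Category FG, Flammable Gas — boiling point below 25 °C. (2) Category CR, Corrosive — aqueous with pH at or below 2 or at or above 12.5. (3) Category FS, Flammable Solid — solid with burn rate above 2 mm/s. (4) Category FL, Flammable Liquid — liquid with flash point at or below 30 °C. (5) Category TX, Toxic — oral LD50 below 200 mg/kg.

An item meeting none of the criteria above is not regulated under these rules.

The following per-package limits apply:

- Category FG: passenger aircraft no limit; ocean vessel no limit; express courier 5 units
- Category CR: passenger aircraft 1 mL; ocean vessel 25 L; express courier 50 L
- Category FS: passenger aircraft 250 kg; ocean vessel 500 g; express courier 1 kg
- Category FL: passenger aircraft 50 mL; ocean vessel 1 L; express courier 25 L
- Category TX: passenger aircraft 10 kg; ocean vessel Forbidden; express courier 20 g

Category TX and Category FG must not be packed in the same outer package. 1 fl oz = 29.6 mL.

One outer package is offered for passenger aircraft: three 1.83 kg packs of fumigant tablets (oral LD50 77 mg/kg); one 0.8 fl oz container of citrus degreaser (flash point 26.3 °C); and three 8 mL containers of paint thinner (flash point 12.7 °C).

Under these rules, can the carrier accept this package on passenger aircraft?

Oral LD50 77 mg/kg meets the Category TX criterion (Toxic), so the fumigant tablets are Category TX.
With flash point 26.3 °C (≤ 30 °C), the citrus degreaser falls in Category FL.
The paint thinner has flash point 12.7 °C, which is ≤ 30 °C, so it is Category FL (Flammable Liquid).
Category TX quantity: three 1.83 kg packs = 5.49 kg.
5.49 kg is within the passenger aircraft limit of 10 kg for Category TX.
Total Category FL: (one 0.8 fl oz container = 23.68 mL) + (three 8 mL containers = 24 mL) = 47.68 mL.
That is within the Category FL passenger aircraft limit of 50 mL.
The segregation rule (Category TX with Category FG) does not apply to Category TX with Category FL.
Every hazard category is within its passenger aircraft limit and no segregation rule is violated.

Yes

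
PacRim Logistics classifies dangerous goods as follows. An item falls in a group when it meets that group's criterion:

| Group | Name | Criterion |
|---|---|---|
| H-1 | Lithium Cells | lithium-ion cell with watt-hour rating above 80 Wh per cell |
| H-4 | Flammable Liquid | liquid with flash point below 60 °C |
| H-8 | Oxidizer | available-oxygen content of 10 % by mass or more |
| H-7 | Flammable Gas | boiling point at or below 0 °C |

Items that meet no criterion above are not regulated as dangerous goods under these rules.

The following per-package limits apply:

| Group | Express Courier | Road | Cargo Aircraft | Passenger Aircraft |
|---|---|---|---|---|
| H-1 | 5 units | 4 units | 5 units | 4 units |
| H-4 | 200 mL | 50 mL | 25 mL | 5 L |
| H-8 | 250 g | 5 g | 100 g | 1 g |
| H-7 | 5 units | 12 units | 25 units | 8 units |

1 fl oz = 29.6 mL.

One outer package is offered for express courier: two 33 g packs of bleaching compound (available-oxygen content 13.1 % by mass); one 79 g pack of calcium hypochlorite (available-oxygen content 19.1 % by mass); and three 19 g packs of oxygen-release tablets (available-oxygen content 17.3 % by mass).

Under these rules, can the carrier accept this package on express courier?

With available-oxygen content 13.1 % by mass (≥ 10 % by mass), the bleaching compound falls in Group H-8.
Calcium hypochlorite: available-oxygen content 19.1 % by mass ≥ 10 % by mass → Group H-8 (Oxidizer).
Available-oxygen content 17.3 % by mass meets the Group H-8 criterion (Oxidizer), so the oxygen-release tablets are Group H-8.
Total Group H-8: (two 33 g packs = 66 g) + 79 g + (three 19 g packs = 57 g) = 202 g.
That is within the Group H-8 express courier limit of 250 g.

Yes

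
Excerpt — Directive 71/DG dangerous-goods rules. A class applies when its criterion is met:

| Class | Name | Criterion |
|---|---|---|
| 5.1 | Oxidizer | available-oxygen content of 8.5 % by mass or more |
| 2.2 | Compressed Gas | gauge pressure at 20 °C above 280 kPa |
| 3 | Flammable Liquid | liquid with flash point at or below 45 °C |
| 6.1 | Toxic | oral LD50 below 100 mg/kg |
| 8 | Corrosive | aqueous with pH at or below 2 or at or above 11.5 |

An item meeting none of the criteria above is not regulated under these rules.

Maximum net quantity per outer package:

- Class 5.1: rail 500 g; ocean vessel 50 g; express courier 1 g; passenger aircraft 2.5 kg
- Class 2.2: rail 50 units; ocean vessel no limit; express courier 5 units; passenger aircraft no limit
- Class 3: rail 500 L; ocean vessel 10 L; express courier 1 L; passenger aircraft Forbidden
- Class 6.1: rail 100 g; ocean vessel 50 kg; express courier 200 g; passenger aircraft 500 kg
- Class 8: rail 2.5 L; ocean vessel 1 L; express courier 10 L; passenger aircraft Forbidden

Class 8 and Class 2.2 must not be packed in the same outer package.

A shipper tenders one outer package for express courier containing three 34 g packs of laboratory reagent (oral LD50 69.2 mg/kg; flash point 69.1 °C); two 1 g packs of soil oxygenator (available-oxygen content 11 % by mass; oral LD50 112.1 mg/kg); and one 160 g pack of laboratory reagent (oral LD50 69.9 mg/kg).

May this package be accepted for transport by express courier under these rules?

No

With oral LD50 69.2 mg/kg (< 100 mg/kg), the laboratory reagent falls in Class 6.1.
Soil oxygenator: available-oxygen content 11 % by mass ≥ 8.5 % by mass → Class 5.1 (Oxidizer).
Oral LD50 69.9 mg/kg meets the Class 6.1 criterion (Toxic), so the laboratory reagent is Class 6.1.
Class 6.1 net quantity: (three 34 g packs = 102 g) + 160 g = 262 g.
That exceeds the Class 6.1 express courier limit of 200 g.
Class 5.1 quantity: two 1 g packs = 2 g.
2 g > 1 g (express courier limit, Class 5.1) — over the limit.
The segregation rule (Class 8 with Class 2.2) does not apply to Class 6.1 with Class 5.1.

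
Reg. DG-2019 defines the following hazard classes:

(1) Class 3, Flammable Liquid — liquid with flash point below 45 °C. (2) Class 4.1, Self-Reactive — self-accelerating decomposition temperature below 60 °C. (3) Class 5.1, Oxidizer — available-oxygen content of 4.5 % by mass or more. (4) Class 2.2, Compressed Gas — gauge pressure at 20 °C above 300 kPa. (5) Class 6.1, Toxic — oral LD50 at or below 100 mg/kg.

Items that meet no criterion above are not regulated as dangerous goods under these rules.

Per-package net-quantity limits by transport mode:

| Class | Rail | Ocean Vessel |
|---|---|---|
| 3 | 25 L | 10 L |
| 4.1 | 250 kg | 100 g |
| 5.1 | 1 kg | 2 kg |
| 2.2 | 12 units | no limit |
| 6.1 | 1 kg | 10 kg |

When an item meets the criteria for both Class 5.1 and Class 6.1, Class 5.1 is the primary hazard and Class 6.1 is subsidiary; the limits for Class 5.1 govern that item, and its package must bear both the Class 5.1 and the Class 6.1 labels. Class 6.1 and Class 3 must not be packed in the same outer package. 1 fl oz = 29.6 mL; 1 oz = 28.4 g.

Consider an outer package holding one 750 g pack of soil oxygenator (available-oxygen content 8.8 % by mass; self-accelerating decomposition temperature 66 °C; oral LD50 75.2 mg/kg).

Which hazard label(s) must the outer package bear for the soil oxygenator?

Available-oxygen content 8.8 % by mass meets the Class 5.1 criterion (Oxidizer), so the soil oxygenator is Class 5.1.
The soil oxygenator has oral LD50 75.2 mg/kg, which is ≤ 100 mg/kg, so it is Class 6.1 (Toxic).
By the precedence rule Class 5.1 is primary and Class 6.1 is subsidiary, and that rule requires both labels on the package.

Class 5.1 and 6.1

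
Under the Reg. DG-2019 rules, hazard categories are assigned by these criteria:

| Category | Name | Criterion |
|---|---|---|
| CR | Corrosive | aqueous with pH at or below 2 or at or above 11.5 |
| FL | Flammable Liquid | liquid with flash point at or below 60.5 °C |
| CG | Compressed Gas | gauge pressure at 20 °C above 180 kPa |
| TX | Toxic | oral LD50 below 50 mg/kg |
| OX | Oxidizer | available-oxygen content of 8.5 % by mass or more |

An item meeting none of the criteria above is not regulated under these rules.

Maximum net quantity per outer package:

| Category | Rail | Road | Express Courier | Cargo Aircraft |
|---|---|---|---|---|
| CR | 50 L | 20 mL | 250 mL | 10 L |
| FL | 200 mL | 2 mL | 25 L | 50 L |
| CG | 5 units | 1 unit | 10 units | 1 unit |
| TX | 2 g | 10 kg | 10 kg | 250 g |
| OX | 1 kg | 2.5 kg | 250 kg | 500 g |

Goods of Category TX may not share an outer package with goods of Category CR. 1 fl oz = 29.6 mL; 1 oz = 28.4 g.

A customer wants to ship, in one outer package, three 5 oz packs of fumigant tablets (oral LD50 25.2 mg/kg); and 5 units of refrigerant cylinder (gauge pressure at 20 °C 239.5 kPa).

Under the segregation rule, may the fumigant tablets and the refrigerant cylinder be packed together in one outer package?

Oral LD50 25.2 mg/kg meets the Category TX criterion (Toxic), so the fumigant tablets are Category TX.
Refrigerant cylinder: gauge pressure at 20 °C 239.5 kPa > 180 kPa → Category CG (Compressed Gas).
No segregation rule bars Category TX with Category CG.

Yes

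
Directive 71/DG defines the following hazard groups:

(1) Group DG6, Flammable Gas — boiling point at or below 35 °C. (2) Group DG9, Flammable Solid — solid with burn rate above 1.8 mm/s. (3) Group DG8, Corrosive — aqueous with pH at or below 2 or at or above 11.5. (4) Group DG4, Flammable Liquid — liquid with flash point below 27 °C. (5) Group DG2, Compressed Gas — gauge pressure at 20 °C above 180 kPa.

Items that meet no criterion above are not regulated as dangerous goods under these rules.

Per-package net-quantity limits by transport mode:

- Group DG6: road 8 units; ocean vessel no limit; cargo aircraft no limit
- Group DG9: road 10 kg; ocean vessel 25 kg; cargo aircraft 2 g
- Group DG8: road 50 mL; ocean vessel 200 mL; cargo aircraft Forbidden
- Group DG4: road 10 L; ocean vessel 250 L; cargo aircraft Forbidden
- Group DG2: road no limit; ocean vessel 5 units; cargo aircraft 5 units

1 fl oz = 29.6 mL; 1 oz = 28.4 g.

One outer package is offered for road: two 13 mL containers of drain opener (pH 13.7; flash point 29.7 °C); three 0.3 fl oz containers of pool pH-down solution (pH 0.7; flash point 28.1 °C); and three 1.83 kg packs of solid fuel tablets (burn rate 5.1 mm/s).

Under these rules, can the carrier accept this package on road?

No

pH 13.7 meets the Group DG8 criterion (Corrosive), so the drain opener is Group DG8.
The pool pH-down solution has pH 0.7, which is ≤ 2, so it is Group DG8 (Corrosive).
Solid fuel tablets: burn rate 5.1 mm/s > 1.8 mm/s → Group DG9 (Flammable Solid).
Group DG8 net quantity: (two 13 mL containers = 26 mL) + (three 0.3 fl oz containers = 26.64 mL) = 52.64 mL.
52.64 mL > 50 mL (road limit, Group DG8) — over the limit.
Group DG9 quantity: three 1.83 kg packs = 5.49 kg.
That is within the Group DG9 road limit of 10 kg.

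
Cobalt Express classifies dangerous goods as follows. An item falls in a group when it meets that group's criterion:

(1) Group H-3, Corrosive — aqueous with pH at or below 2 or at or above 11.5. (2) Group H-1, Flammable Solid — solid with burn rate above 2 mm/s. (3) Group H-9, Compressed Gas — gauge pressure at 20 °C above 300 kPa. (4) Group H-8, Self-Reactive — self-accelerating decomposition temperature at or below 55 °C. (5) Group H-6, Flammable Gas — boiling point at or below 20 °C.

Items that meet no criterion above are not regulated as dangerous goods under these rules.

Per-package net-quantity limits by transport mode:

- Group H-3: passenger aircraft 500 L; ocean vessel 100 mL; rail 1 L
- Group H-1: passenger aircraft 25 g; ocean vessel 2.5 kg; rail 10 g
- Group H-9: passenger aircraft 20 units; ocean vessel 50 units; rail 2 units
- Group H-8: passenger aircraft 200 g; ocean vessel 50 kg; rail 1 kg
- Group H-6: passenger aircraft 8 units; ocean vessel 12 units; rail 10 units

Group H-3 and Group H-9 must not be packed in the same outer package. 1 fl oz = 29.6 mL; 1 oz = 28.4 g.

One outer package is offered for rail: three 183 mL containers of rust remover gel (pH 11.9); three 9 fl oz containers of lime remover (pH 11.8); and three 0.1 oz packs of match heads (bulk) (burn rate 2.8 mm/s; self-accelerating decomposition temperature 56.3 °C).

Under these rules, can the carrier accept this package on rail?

The rust remover gel has pH 11.9, which is ≥ 11.5, so it is Group H-3 (Corrosive).
With pH 11.8 (≥ 11.5), the lime remover falls in Group H-3.
The match heads (bulk) have burn rate 2.8 mm/s, which is > 2 mm/s, so they are Group H-1 (Flammable Solid).
Group H-1 quantity: three 0.1 oz packs = 8.52 g.
8.52 g ≤ 10 g (rail limit, Group H-1) — within limit.
Group H-3 net quantity: (three 183 mL containers = 549 mL) + (three 9 fl oz containers = 799.2 mL) = 1348.2 mL.
1348.2 mL exceeds the rail limit of 1 L for Group H-3.
The segregation rule (Group H-3 with Group H-9) does not apply to Group H-1 with Group H-3.

No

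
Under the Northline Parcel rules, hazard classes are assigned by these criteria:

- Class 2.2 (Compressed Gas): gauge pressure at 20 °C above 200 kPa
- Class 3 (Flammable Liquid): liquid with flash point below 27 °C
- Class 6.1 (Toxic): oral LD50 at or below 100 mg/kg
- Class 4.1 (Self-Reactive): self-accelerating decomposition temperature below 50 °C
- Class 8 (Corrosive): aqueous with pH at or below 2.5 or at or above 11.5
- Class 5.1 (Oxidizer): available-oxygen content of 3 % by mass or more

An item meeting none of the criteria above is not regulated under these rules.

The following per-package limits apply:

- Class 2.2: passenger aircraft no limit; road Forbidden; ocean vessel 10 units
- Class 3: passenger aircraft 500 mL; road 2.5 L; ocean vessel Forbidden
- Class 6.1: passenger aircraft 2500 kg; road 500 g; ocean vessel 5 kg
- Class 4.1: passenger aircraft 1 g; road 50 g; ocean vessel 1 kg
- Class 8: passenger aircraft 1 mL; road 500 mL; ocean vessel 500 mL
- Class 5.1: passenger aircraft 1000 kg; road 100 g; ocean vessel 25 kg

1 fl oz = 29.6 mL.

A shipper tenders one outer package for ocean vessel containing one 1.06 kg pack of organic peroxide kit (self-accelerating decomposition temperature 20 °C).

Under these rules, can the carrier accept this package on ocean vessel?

No

The organic peroxide kit has self-accelerating decomposition temperature 20 °C, which is < 50 °C, so it is Class 4.1 (Self-Reactive).
Class 4.1 quantity: 1.06 kg.
1.06 kg > 1 kg (ocean vessel limit, Class 4.1) — over the limit.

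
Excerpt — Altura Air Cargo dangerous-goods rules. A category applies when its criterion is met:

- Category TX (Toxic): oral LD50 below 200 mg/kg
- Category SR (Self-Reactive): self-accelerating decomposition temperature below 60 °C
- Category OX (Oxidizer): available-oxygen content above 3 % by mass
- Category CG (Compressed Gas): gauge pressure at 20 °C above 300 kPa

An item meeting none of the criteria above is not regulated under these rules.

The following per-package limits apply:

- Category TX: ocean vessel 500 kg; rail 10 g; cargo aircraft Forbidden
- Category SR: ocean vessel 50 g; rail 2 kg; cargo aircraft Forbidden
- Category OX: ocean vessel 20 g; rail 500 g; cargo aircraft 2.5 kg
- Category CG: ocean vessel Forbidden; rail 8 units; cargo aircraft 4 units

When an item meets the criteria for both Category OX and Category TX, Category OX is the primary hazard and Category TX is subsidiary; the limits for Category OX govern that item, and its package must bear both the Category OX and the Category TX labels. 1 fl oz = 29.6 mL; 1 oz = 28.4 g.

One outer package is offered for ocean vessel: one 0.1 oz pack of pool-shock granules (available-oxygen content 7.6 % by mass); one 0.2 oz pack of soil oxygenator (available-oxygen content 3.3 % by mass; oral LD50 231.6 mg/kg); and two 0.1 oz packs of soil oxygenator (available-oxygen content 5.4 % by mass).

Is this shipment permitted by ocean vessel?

With available-oxygen content 7.6 % by mass (> 3 % by mass), the pool-shock granules fall in Category OX.
Soil oxygenator: available-oxygen content 3.3 % by mass > 3 % by mass → Category OX (Oxidizer).
Available-oxygen content 5.4 % by mass meets the Category OX criterion (Oxidizer), so the soil oxygenator is Category OX.
Category OX net quantity: (one 0.1 oz pack = 2.84 g) + (one 0.2 oz pack = 5.68 g) + (two 0.1 oz packs = 5.68 g) = 14.2 g.
14.2 g ≤ 20 g (ocean vessel limit, Category OX) — within limit.

Yes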